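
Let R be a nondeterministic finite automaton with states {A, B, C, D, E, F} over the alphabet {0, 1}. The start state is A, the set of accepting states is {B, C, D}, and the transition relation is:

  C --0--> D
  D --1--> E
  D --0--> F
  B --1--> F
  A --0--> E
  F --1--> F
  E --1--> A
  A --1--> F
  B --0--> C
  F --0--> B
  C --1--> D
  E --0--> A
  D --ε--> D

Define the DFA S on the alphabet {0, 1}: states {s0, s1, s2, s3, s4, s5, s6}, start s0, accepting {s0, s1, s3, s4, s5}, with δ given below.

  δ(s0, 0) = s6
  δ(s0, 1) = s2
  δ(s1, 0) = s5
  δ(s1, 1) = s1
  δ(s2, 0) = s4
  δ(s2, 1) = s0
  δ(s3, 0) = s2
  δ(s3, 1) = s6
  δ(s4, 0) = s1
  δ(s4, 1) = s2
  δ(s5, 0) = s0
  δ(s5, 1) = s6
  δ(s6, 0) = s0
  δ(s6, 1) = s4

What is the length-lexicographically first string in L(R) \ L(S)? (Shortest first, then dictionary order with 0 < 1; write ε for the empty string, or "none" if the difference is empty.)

110

The string 110 is accepted by R but not by S.
No shorter string lies in the difference, and 110 is the lexicographically first length-3 string in L(R) \ L(S).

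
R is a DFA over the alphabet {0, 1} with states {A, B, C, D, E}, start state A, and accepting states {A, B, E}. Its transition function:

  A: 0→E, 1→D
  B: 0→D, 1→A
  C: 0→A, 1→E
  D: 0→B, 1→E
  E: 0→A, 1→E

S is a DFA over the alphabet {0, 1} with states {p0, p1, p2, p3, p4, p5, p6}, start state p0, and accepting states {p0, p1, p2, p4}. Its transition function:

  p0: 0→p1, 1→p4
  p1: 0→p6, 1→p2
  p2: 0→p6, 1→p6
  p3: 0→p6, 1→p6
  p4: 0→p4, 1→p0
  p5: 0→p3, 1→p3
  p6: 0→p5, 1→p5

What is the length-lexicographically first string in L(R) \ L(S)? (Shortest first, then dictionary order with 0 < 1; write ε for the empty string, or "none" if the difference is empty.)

00

The string 00 is accepted by R but not by S.
No shorter string lies in the difference, and 00 is the lexicographically first length-2 string in L(R) \ L(S).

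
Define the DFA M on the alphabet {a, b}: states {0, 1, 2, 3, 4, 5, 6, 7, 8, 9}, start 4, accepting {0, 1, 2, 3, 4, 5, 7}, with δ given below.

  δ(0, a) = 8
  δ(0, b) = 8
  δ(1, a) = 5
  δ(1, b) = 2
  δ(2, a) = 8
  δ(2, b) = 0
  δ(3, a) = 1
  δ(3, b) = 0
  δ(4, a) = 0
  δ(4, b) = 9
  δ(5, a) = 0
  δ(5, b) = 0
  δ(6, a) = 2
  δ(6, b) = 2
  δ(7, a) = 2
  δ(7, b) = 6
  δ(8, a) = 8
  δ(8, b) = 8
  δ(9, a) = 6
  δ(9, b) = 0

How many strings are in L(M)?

7

The useful subgraph on states {0, 2, 4, 6, 9} is acyclic, so L(M) is finite; the longest accepting path visits 5 useful states, giving maximum string length 4.
Counting accepting paths from 4 by length: 1 of length 0, 1 of length 1, 1 of length 2, 2 of length 3, 2 of length 4. Total 7.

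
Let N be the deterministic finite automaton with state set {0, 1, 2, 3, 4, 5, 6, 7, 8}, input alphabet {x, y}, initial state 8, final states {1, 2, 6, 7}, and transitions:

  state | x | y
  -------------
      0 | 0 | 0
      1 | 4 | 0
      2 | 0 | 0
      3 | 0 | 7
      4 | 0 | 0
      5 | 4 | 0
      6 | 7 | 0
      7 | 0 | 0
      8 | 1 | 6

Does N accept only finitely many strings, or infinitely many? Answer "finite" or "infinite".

The useful states (reachable from 8 and able to reach an accepting state) are {1, 6, 7, 8}.
Restricted to these states the transition graph has no cycle, so every accepting path has bounded length and L is finite.

finite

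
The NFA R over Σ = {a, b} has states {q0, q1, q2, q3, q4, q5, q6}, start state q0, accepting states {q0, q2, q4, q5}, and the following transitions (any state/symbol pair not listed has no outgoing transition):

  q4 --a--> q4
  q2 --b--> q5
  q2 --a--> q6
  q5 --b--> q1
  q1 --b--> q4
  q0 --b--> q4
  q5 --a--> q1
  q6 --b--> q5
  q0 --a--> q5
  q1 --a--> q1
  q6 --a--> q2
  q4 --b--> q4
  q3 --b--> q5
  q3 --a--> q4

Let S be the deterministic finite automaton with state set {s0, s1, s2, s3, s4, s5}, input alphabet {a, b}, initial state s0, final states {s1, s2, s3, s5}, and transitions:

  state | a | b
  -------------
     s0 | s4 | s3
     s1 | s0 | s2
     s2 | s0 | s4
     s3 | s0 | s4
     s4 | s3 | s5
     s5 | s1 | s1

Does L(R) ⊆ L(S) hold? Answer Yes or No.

No

The empty string ε is in L(R) but not in L(S).
So L(R) ⊄ L(S).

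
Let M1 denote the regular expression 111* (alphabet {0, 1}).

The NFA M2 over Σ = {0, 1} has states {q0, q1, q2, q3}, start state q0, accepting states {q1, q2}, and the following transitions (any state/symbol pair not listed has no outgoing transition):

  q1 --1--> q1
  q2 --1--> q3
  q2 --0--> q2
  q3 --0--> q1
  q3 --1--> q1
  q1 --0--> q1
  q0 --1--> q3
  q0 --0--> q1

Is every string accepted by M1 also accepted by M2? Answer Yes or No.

Converting the expression M1 to a DFA (subset construction, then merging equivalent states) gives the minimal DFA with states {r0, r1, r2, r3}, start state r0, accepting states {r3} and transitions r0: 0→r1, 1→r2; r1: 0→r1, 1→r1; r2: 0→r1, 1→r3; r3: 0→r1, 1→r3.
Exploring the product automaton M1 × M2 from the start pair (r0, q0), following both machines on each input symbol, reaches 4 state pairs: (r0, q0), (r1, q1), (r2, q3), (r3, q1).
M1 accepts in {r3} and M2 accepts in {q1, q2}. The reachable pairs whose M1-component is accepting are (r3, q1); in each of them the M2-component is accepting too, so the product for L(M1) \ L(M2) (M1-component accepting, M2-component rejecting) has no reachable accepting pair and the difference is empty.
Hence every string in L(M1) is also in L(M2).

Yes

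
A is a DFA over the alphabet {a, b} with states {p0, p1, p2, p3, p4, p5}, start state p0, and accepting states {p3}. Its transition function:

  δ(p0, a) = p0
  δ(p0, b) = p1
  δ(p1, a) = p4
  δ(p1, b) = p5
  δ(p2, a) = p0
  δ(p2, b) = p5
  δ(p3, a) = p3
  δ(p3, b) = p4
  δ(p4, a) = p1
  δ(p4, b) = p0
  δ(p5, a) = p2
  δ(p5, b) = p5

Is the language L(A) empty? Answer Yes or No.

Yes

The states reachable from the start state are {p0, p1, p2, p4, p5}.
None of the accepting states {p3} is reachable, so no string is accepted and L(A) = ∅.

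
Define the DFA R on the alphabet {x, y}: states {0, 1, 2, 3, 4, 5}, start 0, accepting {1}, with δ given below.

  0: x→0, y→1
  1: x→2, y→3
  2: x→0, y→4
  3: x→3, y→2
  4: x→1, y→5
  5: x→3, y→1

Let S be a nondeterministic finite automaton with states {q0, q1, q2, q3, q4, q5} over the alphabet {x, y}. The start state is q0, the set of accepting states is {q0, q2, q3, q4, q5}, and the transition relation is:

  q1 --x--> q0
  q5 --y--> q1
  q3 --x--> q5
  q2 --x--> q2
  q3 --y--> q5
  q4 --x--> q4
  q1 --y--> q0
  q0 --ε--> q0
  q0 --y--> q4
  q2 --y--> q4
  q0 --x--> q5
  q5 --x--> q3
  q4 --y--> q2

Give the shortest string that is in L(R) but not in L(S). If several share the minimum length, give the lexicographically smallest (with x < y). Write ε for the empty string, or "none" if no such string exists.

The string xy is accepted by R but not by S.
No shorter string lies in the difference, and xy is the lexicographically first length-2 string in L(R) \ L(S).

xy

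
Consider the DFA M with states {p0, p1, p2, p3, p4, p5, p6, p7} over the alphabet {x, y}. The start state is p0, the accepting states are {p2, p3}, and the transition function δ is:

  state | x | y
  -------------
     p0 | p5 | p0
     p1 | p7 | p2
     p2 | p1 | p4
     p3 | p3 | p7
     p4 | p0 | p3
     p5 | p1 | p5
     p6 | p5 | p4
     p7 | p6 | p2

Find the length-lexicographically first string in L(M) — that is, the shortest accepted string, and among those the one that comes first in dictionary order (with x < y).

A breadth-first search from p0 reaches an accepting state first via the path p0 → p5 → p1 → p2 on input xxy.
No string of length < 3 is accepted (BFS exhausts all shorter strings without reaching an accepting state), and xxy is the lexicographically least accepting string of length 3.

xxy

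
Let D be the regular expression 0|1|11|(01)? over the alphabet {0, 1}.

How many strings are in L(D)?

The expression has no Kleene star, so L(D) is finite. Expanding the alternatives gives {ε, 0, 1, 01, 11}.
That is 1 of length 0, 2 of length 1, 2 of length 2: 5 strings in all.

5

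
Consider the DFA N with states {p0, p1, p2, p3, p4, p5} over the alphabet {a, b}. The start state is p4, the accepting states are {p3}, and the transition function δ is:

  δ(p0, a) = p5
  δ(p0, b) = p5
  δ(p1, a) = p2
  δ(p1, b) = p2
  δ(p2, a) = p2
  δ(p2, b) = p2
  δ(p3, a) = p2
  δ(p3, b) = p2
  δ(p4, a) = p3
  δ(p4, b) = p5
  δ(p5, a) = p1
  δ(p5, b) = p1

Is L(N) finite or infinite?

finite

The useful states (reachable from p4 and able to reach an accepting state) are {p3, p4}.
Restricted to these states the transition graph has no cycle, so every accepting path has bounded length and L is finite.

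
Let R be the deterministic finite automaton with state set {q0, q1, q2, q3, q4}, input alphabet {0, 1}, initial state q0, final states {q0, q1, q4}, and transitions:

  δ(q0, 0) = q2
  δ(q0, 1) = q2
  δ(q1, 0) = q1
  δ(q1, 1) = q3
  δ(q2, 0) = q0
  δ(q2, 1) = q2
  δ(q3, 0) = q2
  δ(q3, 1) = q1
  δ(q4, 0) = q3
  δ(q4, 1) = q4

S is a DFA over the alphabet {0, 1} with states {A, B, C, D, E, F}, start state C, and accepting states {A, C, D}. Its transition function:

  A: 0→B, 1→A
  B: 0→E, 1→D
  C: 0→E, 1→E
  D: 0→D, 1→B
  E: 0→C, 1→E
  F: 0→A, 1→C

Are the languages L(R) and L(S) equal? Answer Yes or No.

Yes

Exploring the product automaton R × S from the start pair (q0, C), following both machines on each input symbol, reaches 2 state pairs: (q0, C), (q2, E).
R accepts in {q0, q1, q4} and S accepts in {A, C, D}. In every reachable pair the two components are either both accepting — (q0, C) — or both non-accepting, so no string is accepted by exactly one of the machines: L(R) \ L(S) and L(S) \ L(R) are both empty.
Hence every string is accepted by R iff it is accepted by S, and the two languages coincide.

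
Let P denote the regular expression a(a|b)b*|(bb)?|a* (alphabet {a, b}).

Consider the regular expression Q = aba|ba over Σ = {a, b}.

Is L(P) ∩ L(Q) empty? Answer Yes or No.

Converting the expression P to a DFA (subset construction, then merging equivalent states) gives the minimal DFA with states {p0, p1, p2, p3, p4, p5, p6, p7}, start state p0, accepting states {p0, p1, p3, p4, p6, p7} and transitions p0: a→p1, b→p2; p1: a→p3, b→p4; p2: a→p5, b→p6; p3: a→p7, b→p4; p4: a→p5, b→p4; p5: a→p5, b→p5; p6: a→p5, b→p5; p7: a→p7, b→p5.
Converting the expression Q to a DFA (subset construction, then merging equivalent states) gives the minimal DFA with states {q0, q1, q2, q3, q4}, start state q0, accepting states {q4} and transitions q0: a→q1, b→q2; q1: a→q3, b→q2; q2: a→q4, b→q3; q3: a→q3, b→q3; q4: a→q3, b→q3.
Exploring the product automaton P × Q from the start pair (p0, q0), following both machines on each input symbol, reaches 10 state pairs: (p0, q0), (p1, q1), (p2, q2), (p3, q3), (p4, q2), (p5, q4), (p6, q3), (p7, q3), (p4, q3), (p5, q3).
P accepts in {p0, p1, p3, p4, p6, p7} and Q accepts in {q4}; no reachable pair has both components accepting, so no string drives both machines to acceptance simultaneously and L(P) ∩ L(Q) = ∅.
So no string is accepted by both, and the intersection is empty.

Yes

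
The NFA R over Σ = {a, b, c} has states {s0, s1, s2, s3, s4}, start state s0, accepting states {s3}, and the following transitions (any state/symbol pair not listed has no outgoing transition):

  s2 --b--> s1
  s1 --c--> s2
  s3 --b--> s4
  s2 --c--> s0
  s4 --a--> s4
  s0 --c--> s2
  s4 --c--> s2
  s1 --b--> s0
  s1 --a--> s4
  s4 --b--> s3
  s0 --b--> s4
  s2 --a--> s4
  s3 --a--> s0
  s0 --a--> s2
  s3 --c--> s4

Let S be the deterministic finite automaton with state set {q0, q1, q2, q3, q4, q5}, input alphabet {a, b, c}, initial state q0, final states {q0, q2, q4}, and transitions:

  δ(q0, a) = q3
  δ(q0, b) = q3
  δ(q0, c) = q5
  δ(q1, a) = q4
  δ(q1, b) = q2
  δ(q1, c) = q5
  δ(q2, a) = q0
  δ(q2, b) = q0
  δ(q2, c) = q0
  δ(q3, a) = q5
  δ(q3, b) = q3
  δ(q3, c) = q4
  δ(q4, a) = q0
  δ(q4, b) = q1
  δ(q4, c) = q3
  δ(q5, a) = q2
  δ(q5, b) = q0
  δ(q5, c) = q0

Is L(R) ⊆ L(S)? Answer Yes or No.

The string bb is in L(R) but not in L(S).
So L(R) ⊄ L(S).

No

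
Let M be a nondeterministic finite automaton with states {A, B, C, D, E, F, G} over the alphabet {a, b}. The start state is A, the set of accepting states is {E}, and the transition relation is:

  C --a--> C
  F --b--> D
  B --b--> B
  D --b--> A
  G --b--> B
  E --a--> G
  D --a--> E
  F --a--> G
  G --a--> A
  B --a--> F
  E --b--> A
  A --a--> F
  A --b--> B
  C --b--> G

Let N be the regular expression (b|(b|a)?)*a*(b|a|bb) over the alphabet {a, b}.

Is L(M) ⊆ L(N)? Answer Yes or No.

Yes

Converting the expression N to a DFA (subset construction, then merging equivalent states) gives the minimal DFA with states {n0, n1}, start state n0, accepting states {n1} and transitions n0: a→n1, b→n1; n1: a→n1, b→n1.
Exploring the product automaton M × N from the start pair (A, n0), following both machines on each input symbol, reaches 7 state pairs: (A, n0), (F, n1), (B, n1), (G, n1), (D, n1), (A, n1), (E, n1).
M accepts in {E} and N accepts in {n1}. The reachable pairs whose M-component is accepting are (E, n1); in each of them the N-component is accepting too, so the product for L(M) \ L(N) (M-component accepting, N-component rejecting) has no reachable accepting pair and the difference is empty.
Hence every string in L(M) is also in L(N).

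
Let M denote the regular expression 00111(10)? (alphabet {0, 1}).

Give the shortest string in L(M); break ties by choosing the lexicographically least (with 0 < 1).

00111

By inspection of the expression, no string of length less than 5 matches, and 00111 is the lexicographically first match of length 5.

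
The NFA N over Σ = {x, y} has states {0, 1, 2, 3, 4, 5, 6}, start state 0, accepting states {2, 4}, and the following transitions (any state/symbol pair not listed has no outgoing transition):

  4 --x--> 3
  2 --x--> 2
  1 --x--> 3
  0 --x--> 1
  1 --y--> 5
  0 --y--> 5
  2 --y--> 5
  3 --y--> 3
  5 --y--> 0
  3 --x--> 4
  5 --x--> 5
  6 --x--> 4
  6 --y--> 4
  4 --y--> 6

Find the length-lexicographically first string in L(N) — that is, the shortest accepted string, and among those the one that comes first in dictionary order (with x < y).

xxx

A breadth-first search from 0 reaches an accepting state first via the path 0 → 1 → 3 → 4 on input xxx.
No string of length < 3 is accepted (BFS exhausts all shorter strings without reaching an accepting state), and xxx is the lexicographically least accepting string of length 3.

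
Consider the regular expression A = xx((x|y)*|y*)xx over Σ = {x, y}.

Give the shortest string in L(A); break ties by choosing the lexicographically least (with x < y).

By inspection of the expression, no string of length less than 4 matches, and xxxx is the lexicographically first match of length 4.

xxxx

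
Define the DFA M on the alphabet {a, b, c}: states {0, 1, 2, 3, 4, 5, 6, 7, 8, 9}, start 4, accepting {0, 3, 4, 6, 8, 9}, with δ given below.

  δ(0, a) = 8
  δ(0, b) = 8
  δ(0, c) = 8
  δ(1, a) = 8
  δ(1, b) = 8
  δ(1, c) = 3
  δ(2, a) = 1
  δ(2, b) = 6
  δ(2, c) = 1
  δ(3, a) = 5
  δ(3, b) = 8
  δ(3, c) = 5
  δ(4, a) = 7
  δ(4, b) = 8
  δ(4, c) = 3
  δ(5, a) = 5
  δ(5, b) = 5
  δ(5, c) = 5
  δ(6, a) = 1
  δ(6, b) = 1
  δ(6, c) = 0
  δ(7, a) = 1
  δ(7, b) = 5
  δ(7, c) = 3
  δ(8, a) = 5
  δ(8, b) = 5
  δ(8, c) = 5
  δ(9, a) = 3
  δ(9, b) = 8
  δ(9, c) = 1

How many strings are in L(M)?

10

The useful subgraph on states {1, 3, 4, 7, 8} is acyclic, so L(M) is finite; the longest accepting path visits 5 useful states, giving maximum string length 4.
Counting accepting paths from 4 by length: 1 of length 0, 2 of length 1, 2 of length 2, 4 of length 3, 1 of length 4. Total 10.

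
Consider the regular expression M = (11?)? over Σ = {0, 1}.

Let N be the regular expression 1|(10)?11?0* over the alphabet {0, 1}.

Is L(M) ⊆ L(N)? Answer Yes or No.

No

The empty string ε is in L(M) but not in L(N).
So L(M) ⊄ L(N).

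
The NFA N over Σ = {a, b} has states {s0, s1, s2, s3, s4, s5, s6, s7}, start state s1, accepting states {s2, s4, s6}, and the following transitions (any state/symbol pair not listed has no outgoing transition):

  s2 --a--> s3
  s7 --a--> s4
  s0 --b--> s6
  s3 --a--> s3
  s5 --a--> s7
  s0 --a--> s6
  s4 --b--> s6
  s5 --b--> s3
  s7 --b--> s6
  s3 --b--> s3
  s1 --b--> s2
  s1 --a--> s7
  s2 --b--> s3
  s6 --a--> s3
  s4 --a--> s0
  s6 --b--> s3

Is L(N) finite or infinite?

finite

The useful states (reachable from s1 and able to reach an accepting state) are {s0, s1, s2, s4, s6, s7}.
Restricted to these states the transition graph has no cycle, so every accepting path has bounded length and L is finite.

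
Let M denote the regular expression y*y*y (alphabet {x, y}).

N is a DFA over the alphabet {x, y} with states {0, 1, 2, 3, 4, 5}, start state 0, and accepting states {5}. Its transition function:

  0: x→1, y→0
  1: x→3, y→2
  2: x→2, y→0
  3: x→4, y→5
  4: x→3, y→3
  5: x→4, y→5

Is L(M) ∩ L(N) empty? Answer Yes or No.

Converting the expression M to a DFA (subset construction, then merging equivalent states) gives the minimal DFA with states {m0, m1, m2}, start state m0, accepting states {m2} and transitions m0: x→m1, y→m2; m1: x→m1, y→m1; m2: x→m1, y→m2.
Exploring the product automaton M × N from the start pair (m0, 0), following both machines on each input symbol, reaches 8 state pairs: (m0, 0), (m1, 1), (m2, 0), (m1, 3), (m1, 2), (m1, 4), (m1, 5), (m1, 0).
M accepts in {m2} and N accepts in {5}; no reachable pair has both components accepting, so no string drives both machines to acceptance simultaneously and L(M) ∩ L(N) = ∅.
So no string is accepted by both, and the intersection is empty.

Yes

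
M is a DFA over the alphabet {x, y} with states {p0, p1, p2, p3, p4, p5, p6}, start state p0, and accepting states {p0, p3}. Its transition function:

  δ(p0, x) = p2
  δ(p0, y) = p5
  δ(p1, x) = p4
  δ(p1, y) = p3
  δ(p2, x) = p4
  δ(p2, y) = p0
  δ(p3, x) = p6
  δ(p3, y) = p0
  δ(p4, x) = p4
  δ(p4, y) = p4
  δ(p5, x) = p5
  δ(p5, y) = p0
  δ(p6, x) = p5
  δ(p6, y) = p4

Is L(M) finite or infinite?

State p0 is reachable from the start and can reach an accepting state, and it lies on the cycle p0 → p2 → p0.
Traversing that cycle any number of times yields accepted strings of unbounded length, so the language is infinite.

infinite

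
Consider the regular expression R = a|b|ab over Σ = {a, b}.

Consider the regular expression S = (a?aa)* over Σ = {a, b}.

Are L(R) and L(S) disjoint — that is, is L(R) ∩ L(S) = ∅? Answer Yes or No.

Converting the expression R to a DFA (subset construction, then merging equivalent states) gives the minimal DFA with states {r0, r1, r2, r3}, start state r0, accepting states {r1, r2} and transitions r0: a→r1, b→r2; r1: a→r3, b→r2; r2: a→r3, b→r3; r3: a→r3, b→r3.
Converting the expression S to a DFA (subset construction, then merging equivalent states) gives the minimal DFA with states {s0, s1, s2, s3}, start state s0, accepting states {s0, s3} and transitions s0: a→s1, b→s2; s1: a→s3, b→s2; s2: a→s2, b→s2; s3: a→s3, b→s2.
Exploring the product automaton R × S from the start pair (r0, s0), following both machines on each input symbol, reaches 5 state pairs: (r0, s0), (r1, s1), (r2, s2), (r3, s3), (r3, s2).
R accepts in {r1, r2} and S accepts in {s0, s3}; no reachable pair has both components accepting, so no string drives both machines to acceptance simultaneously and L(R) ∩ L(S) = ∅.
So no string is accepted by both, and the intersection is empty.

Yes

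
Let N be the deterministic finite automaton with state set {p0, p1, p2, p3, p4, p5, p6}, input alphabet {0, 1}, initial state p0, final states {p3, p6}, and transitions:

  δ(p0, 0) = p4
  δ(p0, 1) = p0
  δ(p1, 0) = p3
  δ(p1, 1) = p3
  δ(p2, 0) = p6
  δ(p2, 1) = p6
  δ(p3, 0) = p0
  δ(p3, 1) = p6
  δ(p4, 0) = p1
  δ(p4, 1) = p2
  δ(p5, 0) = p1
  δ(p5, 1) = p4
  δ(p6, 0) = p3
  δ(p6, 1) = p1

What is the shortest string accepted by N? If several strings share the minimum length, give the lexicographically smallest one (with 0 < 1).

A breadth-first search from p0 reaches an accepting state first via the path p0 → p4 → p1 → p3 on input 000.
No string of length < 3 is accepted (BFS exhausts all shorter strings without reaching an accepting state), and 000 is the lexicographically least accepting string of length 3.

000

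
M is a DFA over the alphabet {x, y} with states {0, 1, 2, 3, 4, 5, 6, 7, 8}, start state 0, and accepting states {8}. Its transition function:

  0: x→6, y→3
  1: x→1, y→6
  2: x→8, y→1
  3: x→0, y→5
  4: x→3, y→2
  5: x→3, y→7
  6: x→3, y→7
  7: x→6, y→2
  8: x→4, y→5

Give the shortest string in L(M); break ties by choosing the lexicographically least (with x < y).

A breadth-first search from 0 reaches an accepting state first via the path 0 → 6 → 7 → 2 → 8 on input xyyx.
No string of length < 4 is accepted (BFS exhausts all shorter strings without reaching an accepting state), and xyyx is the lexicographically least accepting string of length 4.

xyyx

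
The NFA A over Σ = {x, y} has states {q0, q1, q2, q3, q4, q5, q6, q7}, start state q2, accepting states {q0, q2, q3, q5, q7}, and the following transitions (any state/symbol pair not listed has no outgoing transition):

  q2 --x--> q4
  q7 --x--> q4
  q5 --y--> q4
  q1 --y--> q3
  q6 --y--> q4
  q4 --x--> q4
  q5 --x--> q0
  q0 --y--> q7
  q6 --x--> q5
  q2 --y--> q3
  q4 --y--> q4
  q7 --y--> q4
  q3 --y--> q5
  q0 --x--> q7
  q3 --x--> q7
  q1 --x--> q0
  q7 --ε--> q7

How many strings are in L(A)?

The useful subgraph on states {q0, q2, q3, q5, q7} is acyclic, so L(A) is finite; the longest accepting path visits 5 useful states, giving maximum string length 4.
Counting accepting paths from q2 by length: 1 of length 0, 1 of length 1, 2 of length 2, 1 of length 3, 2 of length 4. Total 7.

7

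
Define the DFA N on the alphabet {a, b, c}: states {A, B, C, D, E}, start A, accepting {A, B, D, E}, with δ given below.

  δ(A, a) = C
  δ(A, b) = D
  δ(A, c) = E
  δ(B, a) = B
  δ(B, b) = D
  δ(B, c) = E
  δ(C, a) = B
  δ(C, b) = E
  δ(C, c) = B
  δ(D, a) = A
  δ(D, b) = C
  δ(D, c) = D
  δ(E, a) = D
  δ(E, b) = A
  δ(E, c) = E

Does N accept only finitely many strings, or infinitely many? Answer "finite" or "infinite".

infinite

State B is reachable from the start and can reach an accepting state, and it lies on the cycle B → B.
Traversing that cycle any number of times yields accepted strings of unbounded length, so the language is infinite.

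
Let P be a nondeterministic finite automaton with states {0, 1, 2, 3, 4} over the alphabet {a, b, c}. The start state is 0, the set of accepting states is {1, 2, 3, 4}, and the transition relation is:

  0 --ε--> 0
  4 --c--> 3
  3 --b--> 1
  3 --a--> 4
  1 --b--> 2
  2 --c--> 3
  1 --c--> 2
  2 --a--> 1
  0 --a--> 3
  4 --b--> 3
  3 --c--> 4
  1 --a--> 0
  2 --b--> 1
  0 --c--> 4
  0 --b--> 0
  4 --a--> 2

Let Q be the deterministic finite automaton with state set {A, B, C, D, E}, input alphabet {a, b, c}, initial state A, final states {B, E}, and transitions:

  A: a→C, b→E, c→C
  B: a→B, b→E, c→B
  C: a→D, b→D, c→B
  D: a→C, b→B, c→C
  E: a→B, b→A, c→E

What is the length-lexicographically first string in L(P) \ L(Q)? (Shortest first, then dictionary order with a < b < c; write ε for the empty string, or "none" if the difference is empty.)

The string a is accepted by P but not by Q.
No shorter string lies in the difference, and a is the lexicographically first length-1 string in L(P) \ L(Q).

a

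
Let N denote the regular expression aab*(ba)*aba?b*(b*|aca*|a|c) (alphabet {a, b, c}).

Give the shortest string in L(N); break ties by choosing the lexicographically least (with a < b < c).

aaab

By inspection of the expression, no string of length less than 4 matches, and aaab is the lexicographically first match of length 4.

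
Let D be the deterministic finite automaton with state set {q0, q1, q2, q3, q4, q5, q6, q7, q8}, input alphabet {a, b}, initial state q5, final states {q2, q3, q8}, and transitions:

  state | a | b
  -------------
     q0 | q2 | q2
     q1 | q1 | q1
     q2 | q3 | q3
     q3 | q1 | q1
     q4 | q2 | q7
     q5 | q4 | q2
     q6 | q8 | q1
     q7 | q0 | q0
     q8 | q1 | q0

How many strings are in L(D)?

The useful subgraph on states {q0, q2, q3, q4, q5, q7} is acyclic, so L(D) is finite; the longest accepting path visits 6 useful states, giving maximum string length 5.
Counting accepting paths from q5 by length: 1 of length 1, 3 of length 2, 2 of length 3, 4 of length 4, 8 of length 5. Total 18.

18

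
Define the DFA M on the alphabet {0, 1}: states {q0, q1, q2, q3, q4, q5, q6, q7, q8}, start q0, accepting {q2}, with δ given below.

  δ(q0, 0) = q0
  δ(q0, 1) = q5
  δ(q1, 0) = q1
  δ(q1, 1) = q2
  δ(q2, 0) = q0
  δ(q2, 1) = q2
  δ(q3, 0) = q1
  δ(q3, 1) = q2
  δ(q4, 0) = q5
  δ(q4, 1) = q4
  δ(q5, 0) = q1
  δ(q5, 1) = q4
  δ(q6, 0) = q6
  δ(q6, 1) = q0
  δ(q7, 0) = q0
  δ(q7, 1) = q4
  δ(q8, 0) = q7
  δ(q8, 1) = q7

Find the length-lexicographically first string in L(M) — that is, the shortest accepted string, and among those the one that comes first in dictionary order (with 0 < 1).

101

A breadth-first search from q0 reaches an accepting state first via the path q0 → q5 → q1 → q2 on input 101.
No string of length < 3 is accepted (BFS exhausts all shorter strings without reaching an accepting state), and 101 is the lexicographically least accepting string of length 3.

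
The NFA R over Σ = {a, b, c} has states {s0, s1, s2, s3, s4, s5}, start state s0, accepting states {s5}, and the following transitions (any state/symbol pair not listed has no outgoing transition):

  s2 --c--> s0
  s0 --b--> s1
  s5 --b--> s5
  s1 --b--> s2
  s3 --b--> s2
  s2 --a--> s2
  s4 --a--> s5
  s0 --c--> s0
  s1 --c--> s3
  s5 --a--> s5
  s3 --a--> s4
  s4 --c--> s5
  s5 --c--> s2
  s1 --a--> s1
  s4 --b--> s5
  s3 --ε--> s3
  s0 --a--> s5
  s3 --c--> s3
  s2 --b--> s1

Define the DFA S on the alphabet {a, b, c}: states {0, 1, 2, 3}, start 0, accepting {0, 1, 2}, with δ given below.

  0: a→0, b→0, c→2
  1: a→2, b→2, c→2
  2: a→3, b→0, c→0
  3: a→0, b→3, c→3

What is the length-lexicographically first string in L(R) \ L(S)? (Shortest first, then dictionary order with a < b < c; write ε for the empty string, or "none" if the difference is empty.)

ca

The string ca is accepted by R but not by S.
No shorter string lies in the difference, and ca is the lexicographically first length-2 string in L(R) \ L(S).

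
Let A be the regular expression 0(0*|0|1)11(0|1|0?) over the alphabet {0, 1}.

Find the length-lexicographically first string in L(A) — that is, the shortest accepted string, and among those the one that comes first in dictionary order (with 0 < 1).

011

By inspection of the expression, no string of length less than 3 matches, and 011 is the lexicographically first match of length 3.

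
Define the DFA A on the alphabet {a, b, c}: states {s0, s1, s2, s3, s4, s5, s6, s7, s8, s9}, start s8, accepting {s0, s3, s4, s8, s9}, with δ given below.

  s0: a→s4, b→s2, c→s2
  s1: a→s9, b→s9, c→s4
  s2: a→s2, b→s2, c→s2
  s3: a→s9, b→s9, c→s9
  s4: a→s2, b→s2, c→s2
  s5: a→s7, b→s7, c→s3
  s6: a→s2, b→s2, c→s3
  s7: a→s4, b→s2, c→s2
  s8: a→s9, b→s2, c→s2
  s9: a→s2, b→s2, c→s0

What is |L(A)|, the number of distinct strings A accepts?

The useful subgraph on states {s0, s4, s8, s9} is acyclic, so L(A) is finite; the longest accepting path visits 4 useful states, giving maximum string length 3.
Counting accepting paths from s8 by length: 1 of length 0, 1 of length 1, 1 of length 2, 1 of length 3. Total 4.

4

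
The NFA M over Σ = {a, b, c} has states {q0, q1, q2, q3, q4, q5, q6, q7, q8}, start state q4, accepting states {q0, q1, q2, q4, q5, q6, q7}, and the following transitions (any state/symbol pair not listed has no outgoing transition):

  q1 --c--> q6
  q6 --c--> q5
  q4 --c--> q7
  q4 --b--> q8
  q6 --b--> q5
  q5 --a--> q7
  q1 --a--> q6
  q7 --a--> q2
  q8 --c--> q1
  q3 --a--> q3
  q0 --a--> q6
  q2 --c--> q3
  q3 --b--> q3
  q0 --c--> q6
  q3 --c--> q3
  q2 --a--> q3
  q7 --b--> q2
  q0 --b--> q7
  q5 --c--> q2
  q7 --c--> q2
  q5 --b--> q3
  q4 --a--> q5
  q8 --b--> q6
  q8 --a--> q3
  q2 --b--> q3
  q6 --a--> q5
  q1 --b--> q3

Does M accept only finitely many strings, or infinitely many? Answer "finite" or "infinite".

The useful states (reachable from q4 and able to reach an accepting state) are {q1, q2, q4, q5, q6, q7, q8}.
Restricted to these states the transition graph has no cycle, so every accepting path has bounded length and L is finite.

finite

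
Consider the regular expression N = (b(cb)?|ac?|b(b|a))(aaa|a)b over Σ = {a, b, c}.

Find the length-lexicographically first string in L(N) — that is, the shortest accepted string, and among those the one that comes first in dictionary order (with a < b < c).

aab

By inspection of the expression, no string of length less than 3 matches, and aab is the lexicographically first match of length 3.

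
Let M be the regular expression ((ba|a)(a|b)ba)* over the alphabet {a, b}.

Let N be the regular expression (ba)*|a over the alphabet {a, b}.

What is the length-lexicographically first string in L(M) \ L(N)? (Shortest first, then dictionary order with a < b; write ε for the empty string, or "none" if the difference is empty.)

aaba

The string aaba is accepted by M but not by N.
No shorter string lies in the difference, and aaba is the lexicographically first length-4 string in L(M) \ L(N).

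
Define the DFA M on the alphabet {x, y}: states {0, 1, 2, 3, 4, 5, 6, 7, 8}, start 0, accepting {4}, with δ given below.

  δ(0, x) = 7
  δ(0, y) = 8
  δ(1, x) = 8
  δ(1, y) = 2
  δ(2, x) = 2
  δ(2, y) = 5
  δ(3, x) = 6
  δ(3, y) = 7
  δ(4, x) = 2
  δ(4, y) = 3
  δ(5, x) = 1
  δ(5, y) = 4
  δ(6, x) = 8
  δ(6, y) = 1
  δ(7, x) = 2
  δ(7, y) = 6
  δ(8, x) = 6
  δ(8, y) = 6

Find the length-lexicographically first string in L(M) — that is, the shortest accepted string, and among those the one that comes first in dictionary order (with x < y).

A breadth-first search from 0 reaches an accepting state first via the path 0 → 7 → 2 → 5 → 4 on input xxyy.
No string of length < 4 is accepted (BFS exhausts all shorter strings without reaching an accepting state), and xxyy is the lexicographically least accepting string of length 4.

xxyy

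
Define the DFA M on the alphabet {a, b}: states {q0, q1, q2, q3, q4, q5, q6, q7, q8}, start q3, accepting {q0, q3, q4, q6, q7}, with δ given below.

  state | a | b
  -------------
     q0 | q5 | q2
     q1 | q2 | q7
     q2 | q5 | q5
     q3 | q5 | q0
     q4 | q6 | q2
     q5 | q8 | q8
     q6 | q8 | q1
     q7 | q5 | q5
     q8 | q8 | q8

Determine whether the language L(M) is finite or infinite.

The useful states (reachable from q3 and able to reach an accepting state) are {q0, q3}.
Restricted to these states the transition graph has no cycle, so every accepting path has bounded length and L is finite.

finite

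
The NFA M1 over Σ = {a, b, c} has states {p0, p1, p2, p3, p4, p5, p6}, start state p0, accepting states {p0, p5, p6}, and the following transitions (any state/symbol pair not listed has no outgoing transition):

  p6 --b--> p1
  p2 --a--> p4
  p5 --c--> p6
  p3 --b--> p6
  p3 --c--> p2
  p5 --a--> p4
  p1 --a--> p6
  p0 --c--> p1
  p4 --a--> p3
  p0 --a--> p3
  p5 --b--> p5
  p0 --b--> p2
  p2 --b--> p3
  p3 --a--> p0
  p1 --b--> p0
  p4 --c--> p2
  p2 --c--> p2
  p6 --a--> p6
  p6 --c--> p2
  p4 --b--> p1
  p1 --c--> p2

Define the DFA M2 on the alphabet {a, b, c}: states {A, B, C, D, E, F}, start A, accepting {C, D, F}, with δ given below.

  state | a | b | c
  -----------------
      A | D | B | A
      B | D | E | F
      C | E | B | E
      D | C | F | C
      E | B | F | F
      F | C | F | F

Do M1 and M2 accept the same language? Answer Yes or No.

No

The empty string ε is accepted by M1 but rejected by M2.
So L(M1) ≠ L(M2).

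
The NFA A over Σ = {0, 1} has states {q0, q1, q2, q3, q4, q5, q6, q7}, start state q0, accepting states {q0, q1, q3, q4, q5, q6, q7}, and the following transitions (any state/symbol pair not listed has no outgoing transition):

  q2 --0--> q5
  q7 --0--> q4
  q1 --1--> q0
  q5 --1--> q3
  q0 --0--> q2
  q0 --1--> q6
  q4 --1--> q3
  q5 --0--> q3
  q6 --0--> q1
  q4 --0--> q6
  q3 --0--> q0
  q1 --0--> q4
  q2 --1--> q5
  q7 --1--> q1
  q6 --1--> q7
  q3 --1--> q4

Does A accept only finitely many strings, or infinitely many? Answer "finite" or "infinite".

infinite

State q0 is reachable from the start and can reach an accepting state, and it lies on the cycle q0 → q2 → q5 → q3 → q0.
Traversing that cycle any number of times yields accepted strings of unbounded length, so the language is infinite.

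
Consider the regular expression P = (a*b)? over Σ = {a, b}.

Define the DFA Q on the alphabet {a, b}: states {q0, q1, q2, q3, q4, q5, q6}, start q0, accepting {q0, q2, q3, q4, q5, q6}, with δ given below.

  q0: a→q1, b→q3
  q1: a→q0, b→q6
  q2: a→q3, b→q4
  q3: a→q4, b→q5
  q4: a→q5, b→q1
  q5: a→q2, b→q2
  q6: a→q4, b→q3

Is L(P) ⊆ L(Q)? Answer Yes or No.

Yes

Converting the expression P to a DFA (subset construction, then merging equivalent states) gives the minimal DFA with states {p0, p1, p2, p3}, start state p0, accepting states {p0, p2} and transitions p0: a→p1, b→p2; p1: a→p1, b→p2; p2: a→p3, b→p3; p3: a→p3, b→p3.
Exploring the product automaton P × Q from the start pair (p0, q0), following both machines on each input symbol, reaches 12 state pairs: (p0, q0), (p1, q1), (p2, q3), (p1, q0), (p2, q6), (p3, q4), (p3, q5), (p3, q3), (p3, q1), (p3, q2), (p3, q0), (p3, q6).
P accepts in {p0, p2} and Q accepts in {q0, q2, q3, q4, q5, q6}. The reachable pairs whose P-component is accepting are (p0, q0), (p2, q3), (p2, q6); in each of them the Q-component is accepting too, so the product for L(P) \ L(Q) (P-component accepting, Q-component rejecting) has no reachable accepting pair and the difference is empty.
Hence every string in L(P) is also in L(Q).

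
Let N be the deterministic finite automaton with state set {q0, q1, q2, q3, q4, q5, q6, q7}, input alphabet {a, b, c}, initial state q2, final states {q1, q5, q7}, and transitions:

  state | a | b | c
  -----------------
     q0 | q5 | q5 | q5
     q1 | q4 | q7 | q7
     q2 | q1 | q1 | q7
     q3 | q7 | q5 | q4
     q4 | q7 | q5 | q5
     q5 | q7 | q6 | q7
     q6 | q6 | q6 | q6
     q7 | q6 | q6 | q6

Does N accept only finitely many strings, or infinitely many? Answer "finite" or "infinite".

finite

The useful states (reachable from q2 and able to reach an accepting state) are {q1, q2, q4, q5, q7}.
Restricted to these states the transition graph has no cycle, so every accepting path has bounded length and L is finite.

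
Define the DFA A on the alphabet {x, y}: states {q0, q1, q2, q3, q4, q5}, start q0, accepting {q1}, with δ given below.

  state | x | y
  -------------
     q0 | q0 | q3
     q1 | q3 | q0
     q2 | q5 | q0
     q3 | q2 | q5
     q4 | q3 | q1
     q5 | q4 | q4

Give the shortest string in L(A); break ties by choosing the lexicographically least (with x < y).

A breadth-first search from q0 reaches an accepting state first via the path q0 → q3 → q5 → q4 → q1 on input yyxy.
No string of length < 4 is accepted (BFS exhausts all shorter strings without reaching an accepting state), and yyxy is the lexicographically least accepting string of length 4.

yyxy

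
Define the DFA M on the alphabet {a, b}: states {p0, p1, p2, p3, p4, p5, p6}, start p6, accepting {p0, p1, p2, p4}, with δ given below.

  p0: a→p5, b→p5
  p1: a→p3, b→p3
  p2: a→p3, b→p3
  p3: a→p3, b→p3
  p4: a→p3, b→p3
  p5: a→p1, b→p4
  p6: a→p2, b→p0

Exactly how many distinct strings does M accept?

The useful subgraph on states {p0, p1, p2, p4, p5, p6} is acyclic, so L(M) is finite; the longest accepting path visits 4 useful states, giving maximum string length 3.
Counting accepting paths from p6 by length: 2 of length 1, 4 of length 3. Total 6.

6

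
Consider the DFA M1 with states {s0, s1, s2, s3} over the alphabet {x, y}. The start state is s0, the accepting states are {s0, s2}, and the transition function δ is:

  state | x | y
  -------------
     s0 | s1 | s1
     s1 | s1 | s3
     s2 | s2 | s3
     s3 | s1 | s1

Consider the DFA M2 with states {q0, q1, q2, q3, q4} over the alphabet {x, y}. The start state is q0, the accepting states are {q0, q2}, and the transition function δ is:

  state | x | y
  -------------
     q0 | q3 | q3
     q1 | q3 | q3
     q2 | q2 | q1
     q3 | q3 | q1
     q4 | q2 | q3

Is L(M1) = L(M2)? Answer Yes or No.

Exploring the product automaton M1 × M2 from the start pair (s0, q0), following both machines on each input symbol, reaches 3 state pairs: (s0, q0), (s1, q3), (s3, q1).
M1 accepts in {s0, s2} and M2 accepts in {q0, q2}. In every reachable pair the two components are either both accepting — (s0, q0) — or both non-accepting, so no string is accepted by exactly one of the machines: L(M1) \ L(M2) and L(M2) \ L(M1) are both empty.
Hence every string is accepted by M1 iff it is accepted by M2, and the two languages coincide.

Yes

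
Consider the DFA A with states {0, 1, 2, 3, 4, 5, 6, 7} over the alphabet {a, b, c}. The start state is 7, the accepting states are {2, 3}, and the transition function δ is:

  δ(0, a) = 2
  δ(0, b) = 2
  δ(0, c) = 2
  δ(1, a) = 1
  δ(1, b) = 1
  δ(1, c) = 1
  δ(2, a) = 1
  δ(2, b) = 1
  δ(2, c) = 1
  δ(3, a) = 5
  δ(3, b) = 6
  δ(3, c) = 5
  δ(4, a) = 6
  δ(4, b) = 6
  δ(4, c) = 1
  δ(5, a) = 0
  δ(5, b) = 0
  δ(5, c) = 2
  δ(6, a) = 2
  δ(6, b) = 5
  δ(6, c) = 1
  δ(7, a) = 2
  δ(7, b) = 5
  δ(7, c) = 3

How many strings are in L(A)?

31

The useful subgraph on states {0, 2, 3, 5, 6, 7} is acyclic, so L(A) is finite; the longest accepting path visits 6 useful states, giving maximum string length 5.
Counting accepting paths from 7 by length: 2 of length 1, 1 of length 2, 9 of length 3, 13 of length 4, 6 of length 5. Total 31.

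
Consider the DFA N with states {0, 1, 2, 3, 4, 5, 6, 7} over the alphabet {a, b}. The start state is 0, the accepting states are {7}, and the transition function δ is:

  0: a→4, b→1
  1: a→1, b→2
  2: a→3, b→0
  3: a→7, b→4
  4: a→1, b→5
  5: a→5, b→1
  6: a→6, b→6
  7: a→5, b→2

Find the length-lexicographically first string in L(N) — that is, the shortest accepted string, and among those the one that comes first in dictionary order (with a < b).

bbaa

A breadth-first search from 0 reaches an accepting state first via the path 0 → 1 → 2 → 3 → 7 on input bbaa.
No string of length < 4 is accepted (BFS exhausts all shorter strings without reaching an accepting state), and bbaa is the lexicographically least accepting string of length 4.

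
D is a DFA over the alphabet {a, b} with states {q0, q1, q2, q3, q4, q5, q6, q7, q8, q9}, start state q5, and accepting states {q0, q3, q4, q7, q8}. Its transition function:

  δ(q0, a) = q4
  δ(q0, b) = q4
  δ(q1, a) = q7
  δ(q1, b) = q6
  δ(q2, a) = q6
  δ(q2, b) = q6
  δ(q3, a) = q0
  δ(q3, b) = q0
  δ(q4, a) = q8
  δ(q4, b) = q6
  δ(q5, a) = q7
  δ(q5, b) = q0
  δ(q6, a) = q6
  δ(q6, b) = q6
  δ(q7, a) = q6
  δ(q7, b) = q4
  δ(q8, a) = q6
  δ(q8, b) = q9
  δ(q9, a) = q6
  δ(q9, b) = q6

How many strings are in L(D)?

8

The useful subgraph on states {q0, q4, q5, q7, q8} is acyclic, so L(D) is finite; the longest accepting path visits 4 useful states, giving maximum string length 3.
Counting accepting paths from q5 by length: 2 of length 1, 3 of length 2, 3 of length 3. Total 8.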